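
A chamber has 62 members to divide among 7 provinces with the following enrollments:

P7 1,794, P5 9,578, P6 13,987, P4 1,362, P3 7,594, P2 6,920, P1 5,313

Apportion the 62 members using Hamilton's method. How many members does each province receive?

P7: 2, P5: 13, P6: 19, P4: 2, P3: 10, P2: 9, P1: 7

The standard divisor is 46548/62 ≈ 750.774.
Standard quotas: P7 2.3895, P5 12.7575, P6 18.6301, P4 1.8141, P3 10.1149, P2 9.2172, P1 7.0767.
Lower quotas: P7 2, P5 12, P6 18, P4 1, P3 10, P2 9, P1 7 (sum 59, leaving 3 seats).
Remainders in descending order: P4 0.8141, P5 0.7575, P6 0.6301, P7 0.3895, P2 0.2172, P3 0.1149, P1 0.0767.
Largest remainders: P4, P5, P6 receive the extra seats.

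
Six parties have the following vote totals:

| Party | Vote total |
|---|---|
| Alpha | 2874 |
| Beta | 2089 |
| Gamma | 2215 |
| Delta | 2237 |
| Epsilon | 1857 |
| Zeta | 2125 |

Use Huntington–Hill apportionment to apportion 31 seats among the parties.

With divisor 429: modified quotas Alpha 6.699, Beta 4.869, Gamma 5.163, Delta 5.214, Epsilon 4.329, Zeta 4.953.
Geometric-mean thresholds: Alpha √(6·7)=6.481, Beta √(4·5)=4.472, Gamma √(5·6)=5.477, Delta √(5·6)=5.477, Epsilon √(4·5)=4.472, Zeta √(4·5)=4.472.
Each quota rounded against its threshold gives Alpha 7, Beta 5, Gamma 5, Delta 5, Epsilon 4, Zeta 5 (total 31).

Alpha=7; Beta=5; Gamma=5; Delta=5; Epsilon=4; Zeta=5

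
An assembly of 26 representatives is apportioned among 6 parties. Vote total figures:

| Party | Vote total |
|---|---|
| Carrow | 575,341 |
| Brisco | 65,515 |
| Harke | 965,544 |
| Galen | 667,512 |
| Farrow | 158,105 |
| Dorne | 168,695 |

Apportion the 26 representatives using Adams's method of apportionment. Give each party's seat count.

Carrow 6, Brisco 1, Harke 9, Galen 6, Farrow 2, Dorne 2

Standard divisor 2600712/26 ≈ 100027.385; standard quotas: Carrow 5.752, Brisco 0.655, Harke 9.653, Galen 6.673, Farrow 1.581, Dorne 1.686.
Rounding up gives 6, 1, 10, 7, 2, 2 = 28 seats, so the divisor must be adjusted.
With modified divisor 113200: modified quotas Carrow 5.083, Brisco 0.579, Harke 8.530, Galen 5.897, Farrow 1.397, Dorne 1.490.
Rounding up: Carrow 6, Brisco 1, Harke 9, Galen 6, Farrow 2, Dorne 2 (total 26).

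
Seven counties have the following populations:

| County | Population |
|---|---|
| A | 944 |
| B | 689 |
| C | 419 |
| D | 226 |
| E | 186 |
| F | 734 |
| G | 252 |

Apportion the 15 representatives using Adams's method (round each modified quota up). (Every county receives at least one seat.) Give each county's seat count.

A 4; B 3; C 2; D 1; E 1; F 3; G 1

Standard divisor 3450/15 ≈ 230; standard quotas: A 4.104, B 2.996, C 1.822, D 0.983, E 0.809, F 3.191, G 1.096.
Rounding up gives 5, 3, 2, 1, 1, 4, 2 = 18 seats, so the divisor must be adjusted.
With modified divisor 300: modified quotas A 3.147, B 2.297, C 1.397, D 0.753, E 0.620, F 2.447, G 0.840.
Rounding up: A 4, B 3, C 2, D 1, E 1, F 3, G 1 (total 15).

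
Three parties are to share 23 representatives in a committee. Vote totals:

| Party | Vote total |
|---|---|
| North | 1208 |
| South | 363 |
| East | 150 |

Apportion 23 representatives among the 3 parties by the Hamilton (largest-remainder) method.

North 16, South 5, East 2

Total 1721; standard divisor 1721/23 ≈ 74.826.
Standard quotas: North 16.144, South 4.851, East 2.005.
Lower quotas: North 16, South 4, East 2 (sum 22, leaving 1 seat).
Remainders in descending order: South 0.851, North 0.144, East 0.005.
The surplus seat goes to South.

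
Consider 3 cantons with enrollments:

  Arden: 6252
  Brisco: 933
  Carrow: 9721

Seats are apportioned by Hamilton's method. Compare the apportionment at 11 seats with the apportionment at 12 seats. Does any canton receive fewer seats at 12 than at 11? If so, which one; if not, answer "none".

At 11 seats: Arden 4, Brisco 1, Carrow 6.
At 12 seats: Arden 4, Brisco 1, Carrow 7.
No canton's allocation decreased.

none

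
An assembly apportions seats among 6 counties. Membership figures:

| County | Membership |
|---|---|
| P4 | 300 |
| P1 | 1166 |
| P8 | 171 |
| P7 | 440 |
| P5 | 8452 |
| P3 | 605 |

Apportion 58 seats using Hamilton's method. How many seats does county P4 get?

Total 11134; standard divisor 11134/58 ≈ 191.966.
Standard quotas: P4 1.5628, P1 6.0740, P8 0.8908, P7 2.2921, P5 44.0287, P3 3.1516.
Lower quotas: P4 1, P1 6, P8 0, P7 2, P5 44, P3 3 (sum 56, leaving 2 seats).
Remainders in descending order: P8 0.8908, P4 0.5628, P7 0.2921, P3 0.1516, P1 0.0740, P5 0.0287.
The surplus seats go to P8, P4.
P4 receives 2.

2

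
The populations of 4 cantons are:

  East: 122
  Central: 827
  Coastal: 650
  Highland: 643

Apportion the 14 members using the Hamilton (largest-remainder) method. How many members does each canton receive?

East 1, Central 5, Coastal 4, Highland 4

Standard divisor: 2242 ÷ 14 ≈ 160.143.
Standard quotas: East 0.762, Central 5.164, Coastal 4.059, Highland 4.015.
Lower quotas: East 0, Central 5, Coastal 4, Highland 4 (sum 13, leaving 1 seat).
Remainders in descending order: East 0.762, Central 0.164, Coastal 0.059, Highland 0.015.
Largest remainder: East receives the extra seat.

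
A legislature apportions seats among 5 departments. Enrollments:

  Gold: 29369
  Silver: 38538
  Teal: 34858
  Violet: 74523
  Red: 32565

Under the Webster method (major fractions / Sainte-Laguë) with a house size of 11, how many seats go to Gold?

1

Standard divisor 209853/11 ≈ 19077.545; standard quotas: Gold 1.539, Silver 2.020, Teal 1.827, Violet 3.906, Red 1.707.
Rounding to the nearest integer gives 2, 2, 2, 4, 2 = 12 seats, so the divisor must be adjusted.
With modified divisor 20400: modified quotas Gold 1.440, Silver 1.889, Teal 1.709, Violet 3.653, Red 1.596.
Rounding to the nearest integer: Gold 1, Silver 2, Teal 2, Violet 4, Red 2 (total 11).
Gold receives 1.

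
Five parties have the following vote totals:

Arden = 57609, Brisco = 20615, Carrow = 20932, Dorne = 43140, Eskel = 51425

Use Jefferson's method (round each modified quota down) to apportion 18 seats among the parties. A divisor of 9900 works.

With modified divisor 9900: modified quotas Arden 5.819, Brisco 2.082, Carrow 2.114, Dorne 4.358, Eskel 5.194.
Rounding down: Arden 5, Brisco 2, Carrow 2, Dorne 4, Eskel 5 (total 18).

Arden: 5, Brisco: 2, Carrow: 2, Dorne: 4, Eskel: 5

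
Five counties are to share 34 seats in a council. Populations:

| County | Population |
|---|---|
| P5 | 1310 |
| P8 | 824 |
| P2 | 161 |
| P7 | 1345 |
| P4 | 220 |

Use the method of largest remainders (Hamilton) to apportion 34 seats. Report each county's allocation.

Standard divisor: 3860 ÷ 34 ≈ 113.529.
Standard quotas: P5 11.539, P8 7.258, P2 1.418, P7 11.847, P4 1.938.
Lower quotas: P5 11, P8 7, P2 1, P7 11, P4 1 (sum 31, leaving 3 seats).
Remainders in descending order: P4 0.938, P7 0.847, P5 0.539, P2 0.418, P8 0.258.
The surplus seats go to P4, P7, P5.

P5 12, P8 7, P2 1, P7 12, P4 2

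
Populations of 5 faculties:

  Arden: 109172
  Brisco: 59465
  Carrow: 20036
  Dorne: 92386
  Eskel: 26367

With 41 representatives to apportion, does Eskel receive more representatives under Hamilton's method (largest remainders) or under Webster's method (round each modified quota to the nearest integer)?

Webster

Hamilton: Arden 15, Brisco 8, Carrow 3, Dorne 12, Eskel 3.
Webster: Arden 14, Brisco 8, Carrow 3, Dorne 12, Eskel 4.
Eskel gets 3 under Hamilton and 4 under Webster.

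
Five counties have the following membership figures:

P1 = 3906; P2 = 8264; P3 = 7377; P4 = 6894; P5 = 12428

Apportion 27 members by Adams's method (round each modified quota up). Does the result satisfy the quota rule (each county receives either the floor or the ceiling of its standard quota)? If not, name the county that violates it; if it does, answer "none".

Standard quotas: P1 2.713, P2 5.741, P3 5.124, P4 4.789, P5 8.633.
Adams allocation: P1 3, P2 6, P3 5, P4 5, P5 8.
Every allocation lies between the lower and upper quota.

none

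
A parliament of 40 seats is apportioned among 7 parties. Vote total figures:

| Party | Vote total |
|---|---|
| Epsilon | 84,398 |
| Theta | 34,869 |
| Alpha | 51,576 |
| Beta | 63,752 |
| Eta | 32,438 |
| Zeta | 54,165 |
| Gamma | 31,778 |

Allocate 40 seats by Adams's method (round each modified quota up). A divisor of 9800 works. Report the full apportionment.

Epsilon 9; Theta 4; Alpha 6; Beta 7; Eta 4; Zeta 6; Gamma 4

With modified divisor 9800: modified quotas Epsilon 8.612, Theta 3.558, Alpha 5.263, Beta 6.505, Eta 3.310, Zeta 5.527, Gamma 3.243.
Rounding up: Epsilon 9, Theta 4, Alpha 6, Beta 7, Eta 4, Zeta 6, Gamma 4 (total 40).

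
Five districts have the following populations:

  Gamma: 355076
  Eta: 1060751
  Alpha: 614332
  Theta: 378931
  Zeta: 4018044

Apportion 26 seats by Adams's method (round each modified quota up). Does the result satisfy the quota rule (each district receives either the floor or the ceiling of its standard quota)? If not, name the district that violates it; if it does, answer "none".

Zeta

Standard quotas: Gamma 1.436, Eta 4.291, Alpha 2.485, Theta 1.533, Zeta 16.254.
Adams allocation: Gamma 2, Eta 4, Alpha 3, Theta 2, Zeta 15.
Zeta has quota 16.254 (lower 16, upper 17) but receives 15 — outside the quota interval.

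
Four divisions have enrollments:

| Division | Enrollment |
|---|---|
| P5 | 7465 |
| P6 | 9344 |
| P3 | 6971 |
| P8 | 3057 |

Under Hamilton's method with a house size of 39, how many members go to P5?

11

Standard divisor: 26837 ÷ 39 ≈ 688.128.
Standard quotas: P5 10.8483, P6 13.5789, P3 10.1304, P8 4.4425.
Lower quotas: P5 10, P6 13, P3 10, P8 4 (sum 37, leaving 2 seats).
Remainders in descending order: P5 0.8483, P6 0.5789, P8 0.4425, P3 0.1304.
Largest remainders: P5, P6 receive the extra seats.
P5 receives 11.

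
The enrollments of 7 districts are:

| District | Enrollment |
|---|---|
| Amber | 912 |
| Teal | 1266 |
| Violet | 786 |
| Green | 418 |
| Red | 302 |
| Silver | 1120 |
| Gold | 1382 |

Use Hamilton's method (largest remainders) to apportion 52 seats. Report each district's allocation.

Total 6186; standard divisor 6186/52 ≈ 118.962.
Standard quotas: Amber 7.666, Teal 10.642, Violet 6.607, Green 3.514, Red 2.539, Silver 9.415, Gold 11.617.
Lower quotas: Amber 7, Teal 10, Violet 6, Green 3, Red 2, Silver 9, Gold 11 (sum 48, leaving 4 seats).
Remainders in descending order: Amber 0.666, Teal 0.642, Gold 0.617, Violet 0.607, Red 0.539, Green 0.514, Silver 0.415.
The surplus seats go to Amber, Teal, Gold, Violet.

Amber 8, Teal 11, Violet 7, Green 3, Red 2, Silver 9, Gold 12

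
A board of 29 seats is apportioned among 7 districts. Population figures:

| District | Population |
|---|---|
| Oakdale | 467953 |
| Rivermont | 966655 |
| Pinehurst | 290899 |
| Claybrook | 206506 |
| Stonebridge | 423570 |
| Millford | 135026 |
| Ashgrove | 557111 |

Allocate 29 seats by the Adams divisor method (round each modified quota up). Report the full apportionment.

Oakdale 4, Rivermont 9, Pinehurst 3, Claybrook 2, Stonebridge 4, Millford 2, Ashgrove 5

Standard divisor 3047720/29 ≈ 105093.793; standard quotas: Oakdale 4.453, Rivermont 9.198, Pinehurst 2.768, Claybrook 1.965, Stonebridge 4.030, Millford 1.285, Ashgrove 5.301.
Rounding up gives 5, 10, 3, 2, 5, 2, 6 = 33 seats, so the divisor must be adjusted.
With modified divisor 118900: modified quotas Oakdale 3.936, Rivermont 8.130, Pinehurst 2.447, Claybrook 1.737, Stonebridge 3.562, Millford 1.136, Ashgrove 4.686.
Rounding up: Oakdale 4, Rivermont 9, Pinehurst 3, Claybrook 2, Stonebridge 4, Millford 2, Ashgrove 5 (total 29).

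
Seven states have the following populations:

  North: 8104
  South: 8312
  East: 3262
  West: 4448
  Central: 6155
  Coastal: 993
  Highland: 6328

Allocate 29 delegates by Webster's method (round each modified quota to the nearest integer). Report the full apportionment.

Standard divisor 37602/29 ≈ 1296.621; standard quotas: North 6.250, South 6.411, East 2.516, West 3.430, Central 4.747, Coastal 0.766, Highland 4.880.
Rounding to the nearest integer gives North 6, South 6, East 3, West 3, Central 5, Coastal 1, Highland 5 — total 29, matching the house size, so no adjustment is needed.

North 6, South 6, East 3, West 3, Central 5, Coastal 1, Highland 5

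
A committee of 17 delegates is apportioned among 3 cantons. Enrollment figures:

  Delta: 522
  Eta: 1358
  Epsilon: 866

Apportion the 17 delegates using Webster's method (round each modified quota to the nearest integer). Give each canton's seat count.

Standard divisor 2746/17 ≈ 161.529; standard quotas: Delta 3.232, Eta 8.407, Epsilon 5.361.
Rounding to the nearest integer gives 3, 8, 5 = 16 seats, so the divisor must be adjusted.
With modified divisor 159: modified quotas Delta 3.283, Eta 8.541, Epsilon 5.447.
Rounding to the nearest integer: Delta 3, Eta 9, Epsilon 5 (total 17).

Delta=3, Eta=9, Epsilon=5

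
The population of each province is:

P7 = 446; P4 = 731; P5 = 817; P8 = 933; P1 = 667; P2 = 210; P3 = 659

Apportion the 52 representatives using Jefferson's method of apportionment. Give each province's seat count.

Standard divisor 4463/52 ≈ 85.827; standard quotas: P7 5.197, P4 8.517, P5 9.519, P8 10.871, P1 7.771, P2 2.447, P3 7.678.
Rounding down gives 5, 8, 9, 10, 7, 2, 7 = 48 seats, so the divisor must be adjusted.
With modified divisor 81.5: modified quotas P7 5.472, P4 8.969, P5 10.025, P8 11.448, P1 8.184, P2 2.577, P3 8.086.
Rounding down: P7 5, P4 8, P5 10, P8 11, P1 8, P2 2, P3 8 (total 52).

P7 5, P4 8, P5 10, P8 11, P1 8, P2 2, P3 8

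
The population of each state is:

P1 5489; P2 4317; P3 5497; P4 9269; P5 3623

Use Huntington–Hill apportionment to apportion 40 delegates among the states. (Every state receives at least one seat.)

P1=8, P2=6, P3=8, P4=13, P5=5

With divisor 710: modified quotas P1 7.731, P2 6.080, P3 7.742, P4 13.055, P5 5.103.
Geometric-mean thresholds: P1 √(7·8)=7.483, P2 √(6·7)=6.481, P3 √(7·8)=7.483, P4 √(13·14)=13.491, P5 √(5·6)=5.477.
Each quota rounded against its threshold gives P1 8, P2 6, P3 8, P4 13, P5 5 (total 40).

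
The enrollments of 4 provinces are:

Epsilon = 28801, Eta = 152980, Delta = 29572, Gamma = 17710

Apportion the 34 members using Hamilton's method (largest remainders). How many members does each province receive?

Total 229063; standard divisor 229063/34 ≈ 6737.147.
Standard quotas: Epsilon 4.2750, Eta 22.7069, Delta 4.3894, Gamma 2.6287.
Lower quotas: Epsilon 4, Eta 22, Delta 4, Gamma 2 (sum 32, leaving 2 seats).
Remainders in descending order: Eta 0.7069, Gamma 0.6287, Delta 0.3894, Epsilon 0.2750.
Largest remainders: Eta, Gamma receive the extra seats.

Epsilon: 4, Eta: 23, Delta: 4, Gamma: 3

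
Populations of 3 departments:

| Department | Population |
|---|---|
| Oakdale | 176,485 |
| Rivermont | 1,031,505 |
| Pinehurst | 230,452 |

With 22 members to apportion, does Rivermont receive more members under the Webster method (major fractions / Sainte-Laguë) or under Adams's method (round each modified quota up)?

Webster: Oakdale 3, Rivermont 16, Pinehurst 3.
Adams: Oakdale 3, Rivermont 15, Pinehurst 4.
Rivermont gets 16 under Webster and 15 under Adams.

Webster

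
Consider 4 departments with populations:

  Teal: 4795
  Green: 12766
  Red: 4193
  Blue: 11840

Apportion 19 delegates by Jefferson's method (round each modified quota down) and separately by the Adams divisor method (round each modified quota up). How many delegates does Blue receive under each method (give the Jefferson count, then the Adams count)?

7 and 6

Jefferson: Teal 3, Green 7, Red 2, Blue 7.
Adams: Teal 3, Green 7, Red 3, Blue 6.
Blue gets 7 under Jefferson and 6 under Adams.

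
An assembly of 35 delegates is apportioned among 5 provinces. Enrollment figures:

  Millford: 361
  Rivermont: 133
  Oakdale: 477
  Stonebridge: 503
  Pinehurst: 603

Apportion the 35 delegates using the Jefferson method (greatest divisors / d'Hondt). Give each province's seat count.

Standard divisor 2077/35 ≈ 59.343; standard quotas: Millford 6.083, Rivermont 2.241, Oakdale 8.038, Stonebridge 8.476, Pinehurst 10.161.
Rounding down gives 6, 2, 8, 8, 10 = 34 seats, so the divisor must be adjusted.
With modified divisor 55: modified quotas Millford 6.564, Rivermont 2.418, Oakdale 8.673, Stonebridge 9.145, Pinehurst 10.964.
Rounding down: Millford 6, Rivermont 2, Oakdale 8, Stonebridge 9, Pinehurst 10 (total 35).

Millford 6; Rivermont 2; Oakdale 8; Stonebridge 9; Pinehurst 10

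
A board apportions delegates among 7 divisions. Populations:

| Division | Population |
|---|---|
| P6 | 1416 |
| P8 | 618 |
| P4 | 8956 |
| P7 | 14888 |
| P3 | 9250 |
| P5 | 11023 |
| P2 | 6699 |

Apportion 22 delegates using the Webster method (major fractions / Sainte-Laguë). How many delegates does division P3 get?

Standard divisor 52850/22 ≈ 2402.273; standard quotas: P6 0.589, P8 0.257, P4 3.728, P7 6.197, P3 3.851, P5 4.589, P2 2.789.
Rounding to the nearest integer gives 1, 0, 4, 6, 4, 5, 3 = 23 seats, so the divisor must be adjusted.
With modified divisor 2500: modified quotas P6 0.566, P8 0.247, P4 3.582, P7 5.955, P3 3.700, P5 4.409, P2 2.680.
Rounding to the nearest integer: P6 1, P8 0, P4 4, P7 6, P3 4, P5 4, P2 3 (total 22).
P3 receives 4.

4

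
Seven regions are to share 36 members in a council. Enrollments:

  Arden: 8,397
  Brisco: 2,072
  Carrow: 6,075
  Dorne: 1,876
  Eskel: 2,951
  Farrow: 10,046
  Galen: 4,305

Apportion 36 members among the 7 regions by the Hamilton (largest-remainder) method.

The standard divisor is 35722/36 ≈ 992.278.
Standard quotas: Arden 8.4623, Brisco 2.0881, Carrow 6.1223, Dorne 1.8906, Eskel 2.9740, Farrow 10.1242, Galen 4.3385.
Lower quotas: Arden 8, Brisco 2, Carrow 6, Dorne 1, Eskel 2, Farrow 10, Galen 4 (sum 33, leaving 3 seats).
Remainders in descending order: Eskel 0.9740, Dorne 0.8906, Arden 0.4623, Galen 0.3385, Farrow 0.1242, Carrow 0.1223, Brisco 0.0881.
The surplus seats go to Eskel, Dorne, Arden.

Arden=9, Brisco=2, Carrow=6, Dorne=2, Eskel=3, Farrow=10, Galen=4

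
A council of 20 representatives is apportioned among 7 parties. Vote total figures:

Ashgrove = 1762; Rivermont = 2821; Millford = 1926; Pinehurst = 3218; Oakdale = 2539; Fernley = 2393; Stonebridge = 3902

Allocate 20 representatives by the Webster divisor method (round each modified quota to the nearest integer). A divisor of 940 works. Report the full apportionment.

Ashgrove: 2, Rivermont: 3, Millford: 2, Pinehurst: 3, Oakdale: 3, Fernley: 3, Stonebridge: 4

With modified divisor 940: modified quotas Ashgrove 1.874, Rivermont 3.001, Millford 2.049, Pinehurst 3.423, Oakdale 2.701, Fernley 2.546, Stonebridge 4.151.
Rounding to the nearest integer: Ashgrove 2, Rivermont 3, Millford 2, Pinehurst 3, Oakdale 3, Fernley 3, Stonebridge 4 (total 20).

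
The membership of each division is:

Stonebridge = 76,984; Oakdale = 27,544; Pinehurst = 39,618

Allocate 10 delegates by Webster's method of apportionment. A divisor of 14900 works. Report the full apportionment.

Stonebridge=5; Oakdale=2; Pinehurst=3

With modified divisor 14900: modified quotas Stonebridge 5.167, Oakdale 1.849, Pinehurst 2.659.
Rounding to the nearest integer: Stonebridge 5, Oakdale 2, Pinehurst 3 (total 10).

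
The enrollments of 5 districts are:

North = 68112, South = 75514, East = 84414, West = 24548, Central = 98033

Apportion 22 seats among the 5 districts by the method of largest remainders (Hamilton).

Total 350621; standard divisor 350621/22 ≈ 15937.318.
Standard quotas: North 4.2737, South 4.7382, East 5.2966, West 1.5403, Central 6.1512.
Lower quotas: North 4, South 4, East 5, West 1, Central 6 (sum 20, leaving 2 seats).
Remainders in descending order: South 0.7382, West 0.5403, East 0.2966, North 0.2737, Central 0.1512.
The surplus seats go to South, West.

North: 4, South: 5, East: 5, West: 2, Central: 6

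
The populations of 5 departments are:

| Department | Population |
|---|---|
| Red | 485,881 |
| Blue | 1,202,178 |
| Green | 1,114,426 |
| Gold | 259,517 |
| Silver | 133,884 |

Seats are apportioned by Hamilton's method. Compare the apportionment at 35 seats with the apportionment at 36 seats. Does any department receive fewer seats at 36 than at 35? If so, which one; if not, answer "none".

At 35 seats: Red 5, Blue 13, Green 12, Gold 3, Silver 2.
At 36 seats: Red 5, Blue 14, Green 13, Gold 3, Silver 1.
Silver drops from 2 to 1.

Silver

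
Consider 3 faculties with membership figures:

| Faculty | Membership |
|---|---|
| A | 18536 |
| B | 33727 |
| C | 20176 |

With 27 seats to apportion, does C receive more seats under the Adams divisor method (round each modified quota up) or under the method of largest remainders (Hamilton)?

Adams

Adams: A 7, B 12, C 8.
Hamilton: A 7, B 13, C 7.
C gets 8 under Adams and 7 under Hamilton.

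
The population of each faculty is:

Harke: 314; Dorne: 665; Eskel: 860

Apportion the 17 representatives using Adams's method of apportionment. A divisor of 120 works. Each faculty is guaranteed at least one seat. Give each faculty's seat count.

With modified divisor 120: modified quotas Harke 2.617, Dorne 5.542, Eskel 7.167.
Rounding up: Harke 3, Dorne 6, Eskel 8 (total 17).

Harke=3; Dorne=6; Eskel=8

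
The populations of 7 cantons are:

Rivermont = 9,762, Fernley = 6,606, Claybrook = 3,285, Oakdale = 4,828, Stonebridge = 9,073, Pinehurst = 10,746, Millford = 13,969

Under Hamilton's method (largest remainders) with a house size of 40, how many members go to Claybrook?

2

The standard divisor is 58269/40 ≈ 1456.725.
Standard quotas: Rivermont 6.7013, Fernley 4.5348, Claybrook 2.2551, Oakdale 3.3143, Stonebridge 6.2284, Pinehurst 7.3768, Millford 9.5893.
Lower quotas: Rivermont 6, Fernley 4, Claybrook 2, Oakdale 3, Stonebridge 6, Pinehurst 7, Millford 9 (sum 37, leaving 3 seats).
Remainders in descending order: Rivermont 0.7013, Millford 0.5893, Fernley 0.5348, Pinehurst 0.3768, Oakdale 0.3143, Claybrook 0.2551, Stonebridge 0.2284.
Largest remainders: Rivermont, Millford, Fernley receive the extra seats.
Claybrook receives 2.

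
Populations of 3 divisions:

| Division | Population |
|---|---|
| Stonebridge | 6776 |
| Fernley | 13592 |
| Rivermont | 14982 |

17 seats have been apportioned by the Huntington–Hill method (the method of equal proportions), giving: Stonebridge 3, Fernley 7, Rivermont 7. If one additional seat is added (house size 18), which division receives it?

Priority for the next seat is population ÷ (√(s·(s+1))).
Priorities: Stonebridge 1956.063, Fernley 1816.307, Rivermont 2002.054.
Highest priority: Rivermont.

Rivermont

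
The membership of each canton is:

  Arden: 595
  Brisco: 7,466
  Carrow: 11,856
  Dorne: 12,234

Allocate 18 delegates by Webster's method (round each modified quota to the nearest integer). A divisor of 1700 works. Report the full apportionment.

Arden 0; Brisco 4; Carrow 7; Dorne 7

With modified divisor 1700: modified quotas Arden 0.350, Brisco 4.392, Carrow 6.974, Dorne 7.196.
Rounding to the nearest integer: Arden 0, Brisco 4, Carrow 7, Dorne 7 (total 18).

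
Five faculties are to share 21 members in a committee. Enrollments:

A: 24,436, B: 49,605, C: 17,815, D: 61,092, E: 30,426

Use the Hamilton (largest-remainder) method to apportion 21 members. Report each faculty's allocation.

The standard divisor is 183374/21 ≈ 8732.095.
Standard quotas: A 2.7984, B 5.6808, C 2.0402, D 6.9963, E 3.4844.
Lower quotas: A 2, B 5, C 2, D 6, E 3 (sum 18, leaving 3 seats).
Remainders in descending order: D 0.9963, A 0.7984, B 0.6808, E 0.4844, C 0.0402.
Largest remainders: D, A, B receive the extra seats.

A 3; B 6; C 2; D 7; E 3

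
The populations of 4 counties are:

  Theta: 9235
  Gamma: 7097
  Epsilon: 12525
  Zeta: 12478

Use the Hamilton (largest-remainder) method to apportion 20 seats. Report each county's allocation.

Theta: 5; Gamma: 3; Epsilon: 6; Zeta: 6

Standard divisor: 41335 ÷ 20 ≈ 2066.75.
Standard quotas: Theta 4.4684, Gamma 3.4339, Epsilon 6.0602, Zeta 6.0375.
Lower quotas: Theta 4, Gamma 3, Epsilon 6, Zeta 6 (sum 19, leaving 1 seat).
Remainders in descending order: Theta 0.4684, Gamma 0.4339, Epsilon 0.0602, Zeta 0.0375.
Largest remainder: Theta receives the extra seat.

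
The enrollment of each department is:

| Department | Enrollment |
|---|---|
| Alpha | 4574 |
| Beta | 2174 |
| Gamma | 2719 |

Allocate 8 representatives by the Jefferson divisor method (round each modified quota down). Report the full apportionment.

Standard divisor 9467/8 ≈ 1183.375; standard quotas: Alpha 3.865, Beta 1.837, Gamma 2.298.
Rounding down gives 3, 1, 2 = 6 seats, so the divisor must be adjusted.
With modified divisor 1000: modified quotas Alpha 4.574, Beta 2.174, Gamma 2.719.
Rounding down: Alpha 4, Beta 2, Gamma 2 (total 8).

Alpha 4, Beta 2, Gamma 2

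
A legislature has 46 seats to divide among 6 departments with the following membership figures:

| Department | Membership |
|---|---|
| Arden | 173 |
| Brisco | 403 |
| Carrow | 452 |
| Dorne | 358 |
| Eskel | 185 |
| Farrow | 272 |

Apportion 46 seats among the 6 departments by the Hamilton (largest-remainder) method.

Arden 4, Brisco 10, Carrow 11, Dorne 9, Eskel 5, Farrow 7

The standard divisor is 1843/46 ≈ 40.065.
Standard quotas: Arden 4.318, Brisco 10.059, Carrow 11.282, Dorne 8.935, Eskel 4.617, Farrow 6.789.
Lower quotas: Arden 4, Brisco 10, Carrow 11, Dorne 8, Eskel 4, Farrow 6 (sum 43, leaving 3 seats).
Remainders in descending order: Dorne 0.935, Farrow 0.789, Eskel 0.617, Arden 0.318, Carrow 0.282, Brisco 0.059.
Largest remainders: Dorne, Farrow, Eskel receive the extra seats.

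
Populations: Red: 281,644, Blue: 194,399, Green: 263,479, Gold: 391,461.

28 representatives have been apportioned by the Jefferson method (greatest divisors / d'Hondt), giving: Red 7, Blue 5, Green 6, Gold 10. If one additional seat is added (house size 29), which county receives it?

Green

Priority for the next seat is population ÷ (current seats + 1).
Priorities: Red 35205.500, Blue 32399.833, Green 37639.857, Gold 35587.364.
Highest priority: Green.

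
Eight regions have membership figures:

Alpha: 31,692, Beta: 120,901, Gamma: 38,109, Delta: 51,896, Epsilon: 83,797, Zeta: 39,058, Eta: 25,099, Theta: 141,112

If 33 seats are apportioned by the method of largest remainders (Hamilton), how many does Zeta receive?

2

The standard divisor is 531664/33 ≈ 16111.03.
Standard quotas: Alpha 1.9671, Beta 7.5042, Gamma 2.3654, Delta 3.2211, Epsilon 5.2012, Zeta 2.4243, Eta 1.5579, Theta 8.7587.
Lower quotas: Alpha 1, Beta 7, Gamma 2, Delta 3, Epsilon 5, Zeta 2, Eta 1, Theta 8 (sum 29, leaving 4 seats).
Remainders in descending order: Alpha 0.9671, Theta 0.7587, Eta 0.5579, Beta 0.5042, Zeta 0.4243, Gamma 0.3654, Delta 0.2211, Epsilon 0.2012.
The surplus seats go to Alpha, Theta, Eta, Beta.
Zeta receives 2.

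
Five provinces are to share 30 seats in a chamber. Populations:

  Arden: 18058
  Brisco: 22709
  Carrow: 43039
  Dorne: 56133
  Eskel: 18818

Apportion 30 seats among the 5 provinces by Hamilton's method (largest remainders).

The standard divisor is 158757/30 ≈ 5291.9.
Standard quotas: Arden 3.4124, Brisco 4.2913, Carrow 8.1330, Dorne 10.6073, Eskel 3.5560.
Lower quotas: Arden 3, Brisco 4, Carrow 8, Dorne 10, Eskel 3 (sum 28, leaving 2 seats).
Remainders in descending order: Dorne 0.6073, Eskel 0.5560, Arden 0.4124, Brisco 0.2913, Carrow 0.1330.
The surplus seats go to Dorne, Eskel.

Arden 3, Brisco 4, Carrow 8, Dorne 11, Eskel 4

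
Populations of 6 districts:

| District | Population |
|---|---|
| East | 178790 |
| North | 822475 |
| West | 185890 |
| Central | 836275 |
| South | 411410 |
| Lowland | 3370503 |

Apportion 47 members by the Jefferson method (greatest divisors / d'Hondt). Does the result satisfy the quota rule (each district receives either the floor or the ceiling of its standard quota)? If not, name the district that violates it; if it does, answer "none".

none

Standard quotas: East 1.447, North 6.659, West 1.505, Central 6.770, South 3.331, Lowland 27.288.
Jefferson allocation: East 1, North 7, West 1, Central 7, South 3, Lowland 28.
Every allocation lies between the lower and upper quota.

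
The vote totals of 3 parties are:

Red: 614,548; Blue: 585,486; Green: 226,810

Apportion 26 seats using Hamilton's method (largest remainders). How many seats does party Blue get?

11

Total 1426844; standard divisor 1426844/26 ≈ 54878.615.
Standard quotas: Red 11.1983, Blue 10.6687, Green 4.1329.
Lower quotas: Red 11, Blue 10, Green 4 (sum 25, leaving 1 seat).
Remainders in descending order: Blue 0.6687, Red 0.1983, Green 0.1329.
Largest remainder: Blue receives the extra seat.
Blue receives 11.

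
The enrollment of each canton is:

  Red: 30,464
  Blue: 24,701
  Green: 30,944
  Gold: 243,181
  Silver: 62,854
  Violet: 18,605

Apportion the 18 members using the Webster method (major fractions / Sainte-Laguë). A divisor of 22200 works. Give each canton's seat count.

Red=1, Blue=1, Green=1, Gold=11, Silver=3, Violet=1

With modified divisor 22200: modified quotas Red 1.372, Blue 1.113, Green 1.394, Gold 10.954, Silver 2.831, Violet 0.838.
Rounding to the nearest integer: Red 1, Blue 1, Green 1, Gold 11, Silver 3, Violet 1 (total 18).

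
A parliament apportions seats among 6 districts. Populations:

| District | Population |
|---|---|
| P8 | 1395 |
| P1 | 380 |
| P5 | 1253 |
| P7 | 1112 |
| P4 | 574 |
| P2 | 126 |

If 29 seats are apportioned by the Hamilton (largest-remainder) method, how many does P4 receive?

Total 4840; standard divisor 4840/29 ≈ 166.897.
Standard quotas: P8 8.358, P1 2.277, P5 7.508, P7 6.663, P4 3.439, P2 0.755.
Lower quotas: P8 8, P1 2, P5 7, P7 6, P4 3, P2 0 (sum 26, leaving 3 seats).
Remainders in descending order: P2 0.755, P7 0.663, P5 0.508, P4 0.439, P8 0.358, P1 0.277.
Largest remainders: P2, P7, P5 receive the extra seats.
P4 receives 3.

3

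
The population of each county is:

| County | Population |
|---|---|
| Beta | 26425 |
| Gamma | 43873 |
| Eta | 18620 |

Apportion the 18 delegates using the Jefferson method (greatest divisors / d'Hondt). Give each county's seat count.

Standard divisor 88918/18 ≈ 4939.889; standard quotas: Beta 5.349, Gamma 8.881, Eta 3.769.
Rounding down gives 5, 8, 3 = 16 seats, so the divisor must be adjusted.
With modified divisor 4500: modified quotas Beta 5.872, Gamma 9.750, Eta 4.138.
Rounding down: Beta 5, Gamma 9, Eta 4 (total 18).

Beta: 5, Gamma: 9, Eta: 4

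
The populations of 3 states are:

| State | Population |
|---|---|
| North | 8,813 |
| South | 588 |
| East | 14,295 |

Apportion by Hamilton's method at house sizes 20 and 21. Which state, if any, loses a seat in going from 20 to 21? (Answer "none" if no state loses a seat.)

At 20 seats: North 7, South 1, East 12.
At 21 seats: North 8, South 0, East 13.
South drops from 1 to 0.

South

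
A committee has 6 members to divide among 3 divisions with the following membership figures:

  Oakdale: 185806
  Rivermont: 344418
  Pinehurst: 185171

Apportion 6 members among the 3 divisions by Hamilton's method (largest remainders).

Total 715395; standard divisor 715395/6 ≈ 119232.5.
Standard quotas: Oakdale 1.5584, Rivermont 2.8886, Pinehurst 1.5530.
Lower quotas: Oakdale 1, Rivermont 2, Pinehurst 1 (sum 4, leaving 2 seats).
Remainders in descending order: Rivermont 0.8886, Oakdale 0.5584, Pinehurst 0.5530.
Largest remainders: Rivermont, Oakdale receive the extra seats.

Oakdale 2, Rivermont 3, Pinehurst 1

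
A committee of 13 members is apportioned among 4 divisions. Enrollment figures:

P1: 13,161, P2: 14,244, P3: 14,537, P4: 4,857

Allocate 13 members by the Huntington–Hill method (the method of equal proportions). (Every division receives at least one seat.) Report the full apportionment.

P1=4, P2=4, P3=4, P4=1

With divisor 3617: modified quotas P1 3.639, P2 3.938, P3 4.019, P4 1.343.
Geometric-mean thresholds: P1 √(3·4)=3.464, P2 √(3·4)=3.464, P3 √(4·5)=4.472, P4 √(1·2)=1.414.
Each quota rounded against its threshold gives P1 4, P2 4, P3 4, P4 1 (total 13).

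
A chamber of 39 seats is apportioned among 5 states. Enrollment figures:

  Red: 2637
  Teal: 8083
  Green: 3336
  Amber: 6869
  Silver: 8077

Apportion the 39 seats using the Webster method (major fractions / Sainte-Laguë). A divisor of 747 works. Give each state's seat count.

With modified divisor 747: modified quotas Red 3.530, Teal 10.821, Green 4.466, Amber 9.195, Silver 10.813.
Rounding to the nearest integer: Red 4, Teal 11, Green 4, Amber 9, Silver 11 (total 39).

Red 4, Teal 11, Green 4, Amber 9, Silver 11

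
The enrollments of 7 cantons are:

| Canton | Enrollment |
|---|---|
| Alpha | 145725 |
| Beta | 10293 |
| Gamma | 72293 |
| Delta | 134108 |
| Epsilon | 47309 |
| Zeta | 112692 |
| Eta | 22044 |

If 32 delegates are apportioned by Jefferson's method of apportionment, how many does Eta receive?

1

Standard divisor 544464/32 ≈ 17014.5; standard quotas: Alpha 8.565, Beta 0.605, Gamma 4.249, Delta 7.882, Epsilon 2.781, Zeta 6.623, Eta 1.296.
Rounding down gives 8, 0, 4, 7, 2, 6, 1 = 28 seats, so the divisor must be adjusted.
With modified divisor 15300: modified quotas Alpha 9.525, Beta 0.673, Gamma 4.725, Delta 8.765, Epsilon 3.092, Zeta 7.365, Eta 1.441.
Rounding down: Alpha 9, Beta 0, Gamma 4, Delta 8, Epsilon 3, Zeta 7, Eta 1 (total 32).
Eta receives 1.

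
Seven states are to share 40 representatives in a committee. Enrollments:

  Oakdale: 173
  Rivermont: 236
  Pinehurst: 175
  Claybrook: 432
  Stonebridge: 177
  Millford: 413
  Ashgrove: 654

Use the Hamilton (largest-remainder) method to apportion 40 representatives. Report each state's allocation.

The standard divisor is 2260/40 ≈ 56.5.
Standard quotas: Oakdale 3.062, Rivermont 4.177, Pinehurst 3.097, Claybrook 7.646, Stonebridge 3.133, Millford 7.310, Ashgrove 11.575.
Lower quotas: Oakdale 3, Rivermont 4, Pinehurst 3, Claybrook 7, Stonebridge 3, Millford 7, Ashgrove 11 (sum 38, leaving 2 seats).
Remainders in descending order: Claybrook 0.646, Ashgrove 0.575, Millford 0.310, Rivermont 0.177, Stonebridge 0.133, Pinehurst 0.097, Oakdale 0.062.
Largest remainders: Claybrook, Ashgrove receive the extra seats.

Oakdale=3, Rivermont=4, Pinehurst=3, Claybrook=8, Stonebridge=3, Millford=7, Ashgrove=12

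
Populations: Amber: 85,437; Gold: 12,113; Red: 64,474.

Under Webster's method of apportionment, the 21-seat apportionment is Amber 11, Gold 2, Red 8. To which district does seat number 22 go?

Priority for the next seat is population ÷ (current seats + 0.5).
Priorities: Amber 7429.304, Gold 4845.200, Red 7585.176.
Highest priority: Red.

Red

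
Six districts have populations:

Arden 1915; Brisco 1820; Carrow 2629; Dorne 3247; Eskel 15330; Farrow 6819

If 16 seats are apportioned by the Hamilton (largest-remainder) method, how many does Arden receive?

1

Total 31760; standard divisor 31760/16 = 1985.
Standard quotas: Arden 0.9647, Brisco 0.9169, Carrow 1.3244, Dorne 1.6358, Eskel 7.7229, Farrow 3.4353.
Lower quotas: Arden 0, Brisco 0, Carrow 1, Dorne 1, Eskel 7, Farrow 3 (sum 12, leaving 4 seats).
Remainders in descending order: Arden 0.9647, Brisco 0.9169, Eskel 0.7229, Dorne 0.6358, Farrow 0.4353, Carrow 0.3244.
Largest remainders: Arden, Brisco, Eskel, Dorne receive the extra seats.
Arden receives 1.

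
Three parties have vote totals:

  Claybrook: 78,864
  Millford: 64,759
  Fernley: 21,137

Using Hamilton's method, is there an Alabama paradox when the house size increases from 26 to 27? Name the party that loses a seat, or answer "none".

none

At 26 seats: Claybrook 13, Millford 10, Fernley 3.
At 27 seats: Claybrook 13, Millford 11, Fernley 3.
No party's allocation decreased.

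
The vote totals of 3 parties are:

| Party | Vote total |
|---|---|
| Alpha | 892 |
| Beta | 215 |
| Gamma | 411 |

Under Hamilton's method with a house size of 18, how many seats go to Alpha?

Standard divisor: 1518 ÷ 18 ≈ 84.333.
Standard quotas: Alpha 10.577, Beta 2.549, Gamma 4.874.
Lower quotas: Alpha 10, Beta 2, Gamma 4 (sum 16, leaving 2 seats).
Remainders in descending order: Gamma 0.874, Alpha 0.577, Beta 0.549.
Largest remainders: Gamma, Alpha receive the extra seats.
Alpha receives 11.

11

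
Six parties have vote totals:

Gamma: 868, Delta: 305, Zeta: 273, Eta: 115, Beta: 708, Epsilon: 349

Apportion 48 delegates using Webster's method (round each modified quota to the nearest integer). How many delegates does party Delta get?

6

Standard divisor 2618/48 ≈ 54.542; standard quotas: Gamma 15.914, Delta 5.592, Zeta 5.005, Eta 2.108, Beta 12.981, Epsilon 6.399.
Rounding to the nearest integer gives Gamma 16, Delta 6, Zeta 5, Eta 2, Beta 13, Epsilon 6 — total 48, matching the house size, so no adjustment is needed.
Delta receives 6.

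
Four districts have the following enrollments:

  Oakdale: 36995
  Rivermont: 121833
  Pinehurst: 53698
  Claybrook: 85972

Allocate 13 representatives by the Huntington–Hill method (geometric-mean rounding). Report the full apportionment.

With divisor 23531: modified quotas Oakdale 1.572, Rivermont 5.178, Pinehurst 2.282, Claybrook 3.654.
Geometric-mean thresholds: Oakdale √(1·2)=1.414, Rivermont √(5·6)=5.477, Pinehurst √(2·3)=2.449, Claybrook √(3·4)=3.464.
Each quota rounded against its threshold gives Oakdale 2, Rivermont 5, Pinehurst 2, Claybrook 4 (total 13).

Oakdale 2, Rivermont 5, Pinehurst 2, Claybrook 4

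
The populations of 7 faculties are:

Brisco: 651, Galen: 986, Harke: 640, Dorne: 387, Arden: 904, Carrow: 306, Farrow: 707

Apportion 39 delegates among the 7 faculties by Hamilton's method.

Brisco 6, Galen 8, Harke 5, Dorne 3, Arden 8, Carrow 3, Farrow 6

Standard divisor: 4581 ÷ 39 ≈ 117.462.
Standard quotas: Brisco 5.542, Galen 8.394, Harke 5.449, Dorne 3.295, Arden 7.696, Carrow 2.605, Farrow 6.019.
Lower quotas: Brisco 5, Galen 8, Harke 5, Dorne 3, Arden 7, Carrow 2, Farrow 6 (sum 36, leaving 3 seats).
Remainders in descending order: Arden 0.696, Carrow 0.605, Brisco 0.542, Harke 0.449, Galen 0.394, Dorne 0.295, Farrow 0.019.
The surplus seats go to Arden, Carrow, Brisco.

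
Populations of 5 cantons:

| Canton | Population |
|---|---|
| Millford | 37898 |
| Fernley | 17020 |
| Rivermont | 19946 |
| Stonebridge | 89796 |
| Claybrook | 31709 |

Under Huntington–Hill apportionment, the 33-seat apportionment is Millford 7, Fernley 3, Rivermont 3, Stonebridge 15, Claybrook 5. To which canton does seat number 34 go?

Priority for the next seat is population ÷ (√(s·(s+1))).
Priorities: Millford 5064.333, Fernley 4913.251, Rivermont 5757.914, Stonebridge 5796.307, Claybrook 5789.245.
Highest priority: Stonebridge.

Stonebridge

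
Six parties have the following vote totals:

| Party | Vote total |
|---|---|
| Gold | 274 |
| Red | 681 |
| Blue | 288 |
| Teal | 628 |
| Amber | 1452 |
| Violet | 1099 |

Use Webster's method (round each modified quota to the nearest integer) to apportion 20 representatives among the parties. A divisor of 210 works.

With modified divisor 210: modified quotas Gold 1.305, Red 3.243, Blue 1.371, Teal 2.990, Amber 6.914, Violet 5.233.
Rounding to the nearest integer: Gold 1, Red 3, Blue 1, Teal 3, Amber 7, Violet 5 (total 20).

Gold 1, Red 3, Blue 1, Teal 3, Amber 7, Violet 5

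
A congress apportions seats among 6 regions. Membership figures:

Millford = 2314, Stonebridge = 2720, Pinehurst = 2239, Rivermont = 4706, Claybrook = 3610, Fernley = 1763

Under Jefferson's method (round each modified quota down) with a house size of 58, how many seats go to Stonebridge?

9

Standard divisor 17352/58 ≈ 299.172; standard quotas: Millford 7.735, Stonebridge 9.092, Pinehurst 7.484, Rivermont 15.730, Claybrook 12.067, Fernley 5.893.
Rounding down gives 7, 9, 7, 15, 12, 5 = 55 seats, so the divisor must be adjusted.
With modified divisor 285: modified quotas Millford 8.119, Stonebridge 9.544, Pinehurst 7.856, Rivermont 16.512, Claybrook 12.667, Fernley 6.186.
Rounding down: Millford 8, Stonebridge 9, Pinehurst 7, Rivermont 16, Claybrook 12, Fernley 6 (total 58).
Stonebridge receives 9.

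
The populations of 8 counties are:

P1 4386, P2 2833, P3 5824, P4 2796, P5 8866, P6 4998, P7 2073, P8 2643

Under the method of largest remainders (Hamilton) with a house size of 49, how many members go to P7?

Total 34419; standard divisor 34419/49 ≈ 702.429.
Standard quotas: P1 6.2441, P2 4.0332, P3 8.2912, P4 3.9805, P5 12.6219, P6 7.1153, P7 2.9512, P8 3.7627.
Lower quotas: P1 6, P2 4, P3 8, P4 3, P5 12, P6 7, P7 2, P8 3 (sum 45, leaving 4 seats).
Remainders in descending order: P4 0.9805, P7 0.9512, P8 0.7627, P5 0.6219, P3 0.2912, P1 0.2441, P6 0.1153, P2 0.0332.
The surplus seats go to P4, P7, P8, P5.
P7 receives 3.

3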